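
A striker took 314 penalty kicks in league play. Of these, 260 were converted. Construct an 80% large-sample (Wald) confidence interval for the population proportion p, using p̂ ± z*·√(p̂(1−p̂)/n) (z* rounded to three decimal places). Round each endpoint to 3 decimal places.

p̂ = 260/314 = 0.82803.
SE(p̂) = √(0.82803·0.17197/314) = 0.021296.
For 80% confidence, z* = 1.282.
Margin = 1.282·0.021296 = 0.02730.
Interval: 0.82803 ± 0.02730 → (0.801, 0.855).

(0.801, 0.855)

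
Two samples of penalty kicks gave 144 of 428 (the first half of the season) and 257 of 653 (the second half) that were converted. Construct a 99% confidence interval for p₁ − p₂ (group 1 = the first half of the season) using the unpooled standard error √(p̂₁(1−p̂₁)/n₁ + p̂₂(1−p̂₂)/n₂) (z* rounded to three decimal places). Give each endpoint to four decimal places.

p̂₁ = 144/428 = 0.33645, p̂₂ = 257/653 = 0.39357; p̂₁ − p̂₂ = -0.05712.
SE = √(0.000521614 + 0.000365501) = √0.000887115 = 0.029784.
For 99% confidence, z* = 2.576. Margin of error = 0.07672.
So the interval runs from -0.1338 to 0.0196.

(-0.1338, 0.0196)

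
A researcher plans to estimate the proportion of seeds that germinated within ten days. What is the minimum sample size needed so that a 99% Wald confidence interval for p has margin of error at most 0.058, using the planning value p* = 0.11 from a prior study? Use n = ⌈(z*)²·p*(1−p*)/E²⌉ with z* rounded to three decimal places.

n = 194

z* = 2.576 at the 99% level.
p*(1−p*) = 0.0979.
(z*)²·p*(1−p*)/E² = 6.635776·0.0979/0.003364 = 193.116.
⌈193.116⌉ = 194.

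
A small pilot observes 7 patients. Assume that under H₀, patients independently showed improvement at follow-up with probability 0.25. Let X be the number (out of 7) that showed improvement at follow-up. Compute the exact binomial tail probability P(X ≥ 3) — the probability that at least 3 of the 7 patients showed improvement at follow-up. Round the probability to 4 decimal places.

P = 0.2436

X ~ Binomial(n=7, p=0.25).
P(X ≥ 3) = Σ_{j=3}^{7} C(7,j)·0.25^j·0.75^{7−j}.
= 0.173035 + 0.057678 + 0.011536 + 0.001282 + 0.000061 = 0.2436.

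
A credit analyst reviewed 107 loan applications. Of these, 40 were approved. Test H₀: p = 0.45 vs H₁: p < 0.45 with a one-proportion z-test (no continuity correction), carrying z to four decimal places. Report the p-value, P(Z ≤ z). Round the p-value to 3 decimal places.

p-value = 0.057

With x = 40 successes in n = 107, p̂ = 0.37383.
Null standard error: √(0.45·0.55/107) = √0.002313084 = 0.048095.
Test statistic (full precision, shown to 4 dp): z = (40/107 − 0.45)/SE₀ ≈ -1.5837.
p-value = P(Z ≤ z) with z = -1.5837 → 0.057.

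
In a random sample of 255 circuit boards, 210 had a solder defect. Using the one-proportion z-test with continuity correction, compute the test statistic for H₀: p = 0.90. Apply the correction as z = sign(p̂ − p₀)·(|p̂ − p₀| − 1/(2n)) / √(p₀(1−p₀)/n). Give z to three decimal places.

p̂ = 210/255 = 0.82353. p̂ − p₀ = -0.076471.
Continuity correction 1/(2n) = 1/510 = 0.001961.
Corrected numerator: |-0.076471| − 0.001961 = 0.074510.
Null standard error: √(0.90·0.10/255) = √0.000352941 = 0.018787.
z = (−)0.074510/0.018787 = -3.966.

z = -3.966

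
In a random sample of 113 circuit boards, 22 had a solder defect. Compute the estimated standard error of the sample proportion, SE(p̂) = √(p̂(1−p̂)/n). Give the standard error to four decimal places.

p̂ = 22/113 = 0.19469.
p̂(1−p̂) = 0.156786.
SE = √(0.156786/113) = 0.0372.

SE = 0.0372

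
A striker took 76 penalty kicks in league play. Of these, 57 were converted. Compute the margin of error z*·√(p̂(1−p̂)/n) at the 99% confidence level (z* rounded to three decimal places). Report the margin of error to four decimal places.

ME = 0.1279

The sample proportion is 57/76 = 0.75000.
SE = √(p̂(1−p̂)/n) = √(0.187500/76) = 0.049670.
z* = 2.576 at the 99% level.
ME = 2.576·0.049670 = 0.1279.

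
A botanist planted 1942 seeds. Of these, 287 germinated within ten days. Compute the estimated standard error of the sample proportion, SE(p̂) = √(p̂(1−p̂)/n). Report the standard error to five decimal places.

SE = 0.00805

p̂ = 287/1942 = 0.14779.
p̂(1−p̂) = 0.14779·0.85221 = 0.125948.
SE = √(0.125948/1942) = √0.000064855 = 0.00805.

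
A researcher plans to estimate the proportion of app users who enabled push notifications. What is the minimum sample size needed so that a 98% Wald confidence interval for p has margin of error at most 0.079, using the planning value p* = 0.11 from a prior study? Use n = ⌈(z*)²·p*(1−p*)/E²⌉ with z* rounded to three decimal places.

n = 85

z* = 2.326 at the 98% level.
p*(1−p*) = 0.0979.
(z*)²·p*(1−p*)/E² = 5.410276·0.0979/0.006241 = 84.869.
⌈84.869⌉ = 85.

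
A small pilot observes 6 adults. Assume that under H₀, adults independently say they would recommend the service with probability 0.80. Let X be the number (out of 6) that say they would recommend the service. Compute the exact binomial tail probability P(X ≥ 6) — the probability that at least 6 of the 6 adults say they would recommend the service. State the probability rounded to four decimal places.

X is binomial with n = 6 and p = 0.80.
P(X ≥ 6) = C(6,6)·0.80^6·0.20^0.
= 0.262144 = 0.2621.

P = 0.2621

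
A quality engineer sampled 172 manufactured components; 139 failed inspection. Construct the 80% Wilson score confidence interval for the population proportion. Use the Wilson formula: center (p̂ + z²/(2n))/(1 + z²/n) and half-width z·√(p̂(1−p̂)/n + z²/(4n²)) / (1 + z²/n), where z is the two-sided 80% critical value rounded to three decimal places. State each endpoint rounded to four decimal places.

(0.7668, 0.8436)

p̂ = 139/172 = 0.80814; z = 1.282, so z² = 1.643524.
1 + z²/n = 1.009555.
Adjusted center: (0.80814 + z²/(2n))/1.009555 = 0.80522.
Radicand: p̂(1−p̂)/n + z²/(4n²) = 0.000901454 + 0.000013889 = 0.000915343.
Half-width = 1.282·√0.000915343/1.009555 = 0.03842.
CI: 0.80522 ± 0.03842 = (0.7668, 0.8436).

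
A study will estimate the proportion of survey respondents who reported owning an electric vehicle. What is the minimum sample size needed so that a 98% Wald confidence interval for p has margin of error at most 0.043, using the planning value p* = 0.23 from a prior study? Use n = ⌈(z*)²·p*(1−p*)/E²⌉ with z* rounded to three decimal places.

The 98% critical value is z* = 2.326.
p*(1−p*) = 0.23·0.77 = 0.1771.
Required n before rounding: 5.410276 × 0.1771 / 0.043² = 518.204.
⌈518.204⌉ = 519.

n = 519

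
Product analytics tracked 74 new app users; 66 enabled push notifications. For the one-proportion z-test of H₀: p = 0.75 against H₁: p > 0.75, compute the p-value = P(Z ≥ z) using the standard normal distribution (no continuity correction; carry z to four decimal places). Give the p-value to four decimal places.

p-value = 0.0024

With x = 66 successes in n = 74, p̂ = 0.89189.
Null standard error: √(0.75·0.25/74) = √0.002533784 = 0.050337.
Test statistic (full precision, shown to 4 dp): z = (66/74 − 0.75)/SE₀ ≈ 2.8189.
From the standard normal, P(Z ≥ z) = 0.0024.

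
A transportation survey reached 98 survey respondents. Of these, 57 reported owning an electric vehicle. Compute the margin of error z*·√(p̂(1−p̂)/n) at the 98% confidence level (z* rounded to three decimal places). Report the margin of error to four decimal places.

With x = 57 successes in n = 98, p̂ = 0.58163.
SE(p̂) = √(0.58163·0.41837/98) = 0.049830.
z* = 2.326 at the 98% level.
Margin of error = z*·SE = 2.326 × 0.049830 = 0.1159.

ME = 0.1159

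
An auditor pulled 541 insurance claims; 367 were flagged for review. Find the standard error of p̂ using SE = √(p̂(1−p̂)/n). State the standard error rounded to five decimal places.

With x = 367 successes in n = 541, p̂ = 0.67837.
p̂(1−p̂) = 0.218184.
Dividing by n and taking the root: √0.000403298 = 0.02008.

SE = 0.02008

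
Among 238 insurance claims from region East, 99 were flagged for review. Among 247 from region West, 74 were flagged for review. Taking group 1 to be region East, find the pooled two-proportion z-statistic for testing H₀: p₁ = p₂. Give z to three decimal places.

Sample proportions: p̂₁ = 99/238 = 0.41597 and p̂₂ = 74/247 = 0.29960.
Pooling: p̂ = 173/485 = 0.35670.
Pooled SE = √[0.2294654·0.00825026] ≈ 0.043510.
z = 0.11637/0.043510 = 2.675.

z = 2.675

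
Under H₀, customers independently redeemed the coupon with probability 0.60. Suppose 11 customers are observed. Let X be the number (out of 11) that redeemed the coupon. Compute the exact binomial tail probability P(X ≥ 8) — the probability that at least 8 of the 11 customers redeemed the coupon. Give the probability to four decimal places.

P = 0.2963

X is binomial with n = 11 and p = 0.60.
P(X ≥ 8) = C(11,8)·0.60^8·0.40^3 + C(11,9)·0.60^9·0.40^2 + C(11,10)·0.60^10·0.40^1 + C(11,11)·0.60^11·0.40^0.
= 0.177367 + 0.088684 + 0.026605 + 0.003628 = 0.2963.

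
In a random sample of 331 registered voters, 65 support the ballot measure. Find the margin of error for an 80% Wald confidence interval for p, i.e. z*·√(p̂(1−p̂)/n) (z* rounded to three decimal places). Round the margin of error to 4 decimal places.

With x = 65 successes in n = 331, p̂ = 0.19637.
Standard error of p̂: √(0.157812/331) = √0.000476772 = 0.021835.
The 80% critical value is z* = 1.282.
So ME = 0.0280.

ME = 0.0280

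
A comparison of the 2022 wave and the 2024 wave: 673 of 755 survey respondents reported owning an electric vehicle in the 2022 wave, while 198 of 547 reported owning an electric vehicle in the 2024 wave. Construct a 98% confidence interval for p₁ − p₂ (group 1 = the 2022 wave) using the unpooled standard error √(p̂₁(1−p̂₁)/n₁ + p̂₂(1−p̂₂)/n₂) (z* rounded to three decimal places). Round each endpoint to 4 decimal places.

(0.4748, 0.5840)

p̂₁ = 673/755 = 0.89139, p̂₂ = 198/547 = 0.36197; p̂₁ − p̂₂ = 0.52942.
Unpooled SE = √(p̂₁(1−p̂₁)/n₁ + p̂₂(1−p̂₂)/n₂) = √(0.000128230 + 0.000422210) = 0.023461.
z* = 2.326 at the 98% level. Margin of error = 0.05457.
So the interval runs from 0.4748 to 0.5840.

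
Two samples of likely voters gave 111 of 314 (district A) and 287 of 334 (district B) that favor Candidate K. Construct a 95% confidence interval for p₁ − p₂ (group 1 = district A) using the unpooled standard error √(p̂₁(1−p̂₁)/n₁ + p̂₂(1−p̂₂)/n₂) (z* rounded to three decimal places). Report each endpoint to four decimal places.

(-0.5705, -0.4411)

p̂₁ = 111/314 = 0.35350, p̂₂ = 287/334 = 0.85928; p̂₁ − p̂₂ = -0.50578.
SE = √(0.000727830 + 0.000362026) = √0.001089856 = 0.033013.
For 95% confidence, z* = 1.960. Margin = 1.960·0.033013 = 0.06471.
CI: -0.50578 ± 0.06471 = (-0.5705, -0.4411).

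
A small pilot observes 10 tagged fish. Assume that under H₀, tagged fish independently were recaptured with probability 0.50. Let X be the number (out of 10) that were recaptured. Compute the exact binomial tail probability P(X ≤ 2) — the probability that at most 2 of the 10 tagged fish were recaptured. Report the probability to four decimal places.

X ~ Binomial(n=10, p=0.50).
P(X ≤ 2) = C(10,0)·0.50^0·0.50^10 + C(10,1)·0.50^1·0.50^9 + C(10,2)·0.50^2·0.50^8.
= 0.000977 + 0.009766 + 0.043945 = 0.0547.

P = 0.0547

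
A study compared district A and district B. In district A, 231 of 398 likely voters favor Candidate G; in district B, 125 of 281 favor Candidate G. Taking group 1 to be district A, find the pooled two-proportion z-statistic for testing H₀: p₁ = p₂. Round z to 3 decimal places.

z = 3.484

p̂₁ = 231/398 = 0.58040, p̂₂ = 125/281 = 0.44484.
Pooling: p̂ = 356/679 = 0.52430.
SE = √[p̂(1−p̂)(1/n₁+1/n₂)] = √[0.52430·0.47570·(1/398+1/281)] ≈ 0.038913.
z = 0.13556/0.038913 = 3.484.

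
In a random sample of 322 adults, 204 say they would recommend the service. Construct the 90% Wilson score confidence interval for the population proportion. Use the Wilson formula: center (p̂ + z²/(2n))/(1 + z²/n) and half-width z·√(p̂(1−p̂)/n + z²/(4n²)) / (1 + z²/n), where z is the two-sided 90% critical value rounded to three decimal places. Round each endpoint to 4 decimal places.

p̂ = 204/322 = 0.63354; z = 1.645, so z² = 2.706025.
Denominator 1 + z²/n = 1 + 2.706025/322 = 1.008404.
Adjusted center: (0.63354 + z²/(2n))/1.008404 = 0.63243.
Radicand: p̂(1−p̂)/n + z²/(4n²) = 0.000721015 + 0.000006525 = 0.000727540.
Half-width = 1.645·√0.000727540/1.008404 = 0.04400.
CI: 0.63243 ± 0.04400 = (0.5884, 0.6764).

(0.5884, 0.6764)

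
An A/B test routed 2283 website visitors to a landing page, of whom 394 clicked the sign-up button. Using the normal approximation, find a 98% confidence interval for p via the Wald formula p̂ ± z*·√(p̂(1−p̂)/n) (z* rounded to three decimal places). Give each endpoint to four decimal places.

With x = 394 successes in n = 2283, p̂ = 0.17258.
SE(p̂) = √(0.17258·0.82742/2283) = 0.007909.
z* = 2.326 at the 98% level.
Margin = 2.326·0.007909 = 0.01840.
Interval: 0.17258 ± 0.01840 → (0.1542, 0.1910).

(0.1542, 0.1910)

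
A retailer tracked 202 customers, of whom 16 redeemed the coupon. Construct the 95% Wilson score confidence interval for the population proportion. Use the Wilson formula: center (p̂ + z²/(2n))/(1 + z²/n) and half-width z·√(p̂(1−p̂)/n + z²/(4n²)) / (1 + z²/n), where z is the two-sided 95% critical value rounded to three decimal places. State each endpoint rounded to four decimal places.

p̂ = 16/202 = 0.07921; z = 1.960, so z² = 3.841600.
Denominator 1 + z²/n = 1 + 3.841600/202 = 1.019018.
Adjusted center: (0.07921 + z²/(2n))/1.019018 = 0.08706.
Radicand: p̂(1−p̂)/n + z²/(4n²) = 0.000361060 + 0.000023537 = 0.000384597.
Half-width = z·√(radicand)/denom = 1.960·0.019611/1.019018 = 0.03772.
CI: 0.08706 ± 0.03772 = (0.0493, 0.1248).

(0.0493, 0.1248)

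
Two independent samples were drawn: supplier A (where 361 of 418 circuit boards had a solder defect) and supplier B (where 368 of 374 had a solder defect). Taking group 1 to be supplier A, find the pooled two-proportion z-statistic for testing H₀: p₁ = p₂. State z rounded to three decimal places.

z = -6.247

p̂₁ = 361/418 = 0.86364, p̂₂ = 368/374 = 0.98396.
Pooling: p̂ = 729/792 = 0.92045.
Pooled SE = √[0.0732180·0.00506614] ≈ 0.019260.
z = -0.12032/0.019260 = -6.247.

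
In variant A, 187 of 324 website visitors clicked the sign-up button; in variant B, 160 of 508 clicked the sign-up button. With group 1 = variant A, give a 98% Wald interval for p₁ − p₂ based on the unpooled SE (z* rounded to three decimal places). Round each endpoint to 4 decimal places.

(0.1824, 0.3420)

p̂₁ = 0.57716, p̂₂ = 0.31496, so the observed difference is 0.26220.
Unpooled SE = √(p̂₁(1−p̂₁)/n₁ + p̂₂(1−p̂₂)/n₂) = √(0.000753229 + 0.000424725) = 0.034321.
For 98% confidence, z* = 2.326. Margin = 2.326·0.034321 = 0.07983.
CI: 0.26220 ± 0.07983 = (0.1824, 0.3420).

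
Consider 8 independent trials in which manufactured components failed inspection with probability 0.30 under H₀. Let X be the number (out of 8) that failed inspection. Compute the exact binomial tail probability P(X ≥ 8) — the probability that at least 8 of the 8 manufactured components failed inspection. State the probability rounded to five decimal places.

P = 0.00007

X is binomial with n = 8 and p = 0.30.
P(X ≥ 8) = C(8,8)·0.30^8·0.70^0.
= 0.000066 = 0.00007.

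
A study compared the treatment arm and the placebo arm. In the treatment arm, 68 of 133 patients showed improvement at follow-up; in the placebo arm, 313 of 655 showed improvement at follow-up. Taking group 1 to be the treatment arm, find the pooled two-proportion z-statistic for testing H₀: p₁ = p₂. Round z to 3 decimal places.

z = 0.703

p̂₁ = 68/133 = 0.51128, p̂₂ = 313/655 = 0.47786.
Pooling: p̂ = 381/788 = 0.48350.
SE = √[p̂(1−p̂)(1/n₁+1/n₂)] = √[0.48350·0.51650·(1/133+1/655)] ≈ 0.047528.
z = 0.03342/0.047528 = 0.703.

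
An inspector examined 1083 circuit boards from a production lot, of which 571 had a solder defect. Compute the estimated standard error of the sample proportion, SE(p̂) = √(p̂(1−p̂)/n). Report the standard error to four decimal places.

SE = 0.0152

The sample proportion is 571/1083 = 0.52724.
p̂(1−p̂) = 0.249258.
SE = √(0.249258/1083) = 0.0152.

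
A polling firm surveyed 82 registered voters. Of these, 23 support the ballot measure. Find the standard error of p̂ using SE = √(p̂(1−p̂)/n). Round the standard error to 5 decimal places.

p̂ = 23/82 = 0.28049.
p̂(1−p̂) = 0.28049·0.71951 = 0.201815.
SE = √(0.201815/82) = √0.002461159 = 0.04961.

SE = 0.04961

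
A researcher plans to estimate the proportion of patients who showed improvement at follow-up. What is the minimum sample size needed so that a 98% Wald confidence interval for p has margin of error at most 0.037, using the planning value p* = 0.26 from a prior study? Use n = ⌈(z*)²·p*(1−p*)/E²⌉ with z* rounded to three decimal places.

n = 761

The 98% critical value is z* = 2.326.
p*(1−p*) = 0.26·0.74 = 0.1924.
(z*)²·p*(1−p*)/E² = 5.410276·0.1924/0.001369 = 760.363.
Rounding up, n = 761.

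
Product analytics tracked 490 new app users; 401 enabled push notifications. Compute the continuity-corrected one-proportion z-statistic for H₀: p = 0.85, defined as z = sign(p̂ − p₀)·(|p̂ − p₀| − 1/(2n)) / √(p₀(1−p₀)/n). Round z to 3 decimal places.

z = -1.898

The sample proportion is 401/490 = 0.81837. p̂ − p₀ = -0.031633.
1/(2n) = 0.001020.
Corrected numerator: |-0.031633| − 0.001020 = 0.030613.
SE₀ = √(0.85·0.15/490) = 0.016131.
z = (−)0.030613/0.016131 = -1.898.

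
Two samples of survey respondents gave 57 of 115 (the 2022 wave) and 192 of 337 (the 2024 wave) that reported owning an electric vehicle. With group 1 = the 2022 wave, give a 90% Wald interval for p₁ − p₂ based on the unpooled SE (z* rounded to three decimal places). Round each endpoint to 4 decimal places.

(-0.1627, 0.0145)

p̂₁ = 0.49565, p̂₂ = 0.56973, so the observed difference is -0.07408.
Unpooled SE = √(p̂₁(1−p̂₁)/n₁ + p̂₂(1−p̂₂)/n₂) = √(0.002173749 + 0.000727410) = 0.053862.
For 90% confidence, z* = 1.645. Margin of error = 0.08860.
CI: -0.07408 ± 0.08860 = (-0.1627, 0.0145).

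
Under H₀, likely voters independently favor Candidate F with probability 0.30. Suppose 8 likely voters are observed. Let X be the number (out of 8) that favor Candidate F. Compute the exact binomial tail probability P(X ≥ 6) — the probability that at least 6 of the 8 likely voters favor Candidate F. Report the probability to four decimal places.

X ~ Binomial(n=8, p=0.30).
P(X ≥ 6) = C(8,6)·0.30^6·0.70^2 + C(8,7)·0.30^7·0.70^1 + C(8,8)·0.30^8·0.70^0.
= 0.010002 + 0.001225 + 0.000066 = 0.0113.

P = 0.0113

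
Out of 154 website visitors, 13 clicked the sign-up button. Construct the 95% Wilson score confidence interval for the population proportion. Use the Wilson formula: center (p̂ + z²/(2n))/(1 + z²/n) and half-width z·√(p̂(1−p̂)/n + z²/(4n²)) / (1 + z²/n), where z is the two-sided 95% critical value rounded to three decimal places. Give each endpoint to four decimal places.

(0.0500, 0.1391)

Here p̂ = 13/154 = 0.08442 and z = 1.960 (z² = 3.841600).
Denominator 1 + z²/n = 1 + 3.841600/154 = 1.024945.
Adjusted center: (0.08442 + z²/(2n))/1.024945 = 0.09453.
Radicand: p̂(1−p̂)/n + z²/(4n²) = 0.000501880 + 0.000040496 = 0.000542376.
Half-width = 1.960·√0.000542376/1.024945 = 0.04454.
Interval: 0.09453 ± 0.04454 → (0.0500, 0.1391).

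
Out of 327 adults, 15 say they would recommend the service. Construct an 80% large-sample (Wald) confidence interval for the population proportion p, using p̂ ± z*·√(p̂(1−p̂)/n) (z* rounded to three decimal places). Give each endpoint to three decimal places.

p̂ = 15/327 = 0.04587.
SE(p̂) = √(0.04587·0.95413/327) = 0.011569.
z* = 1.282 at the 80% level.
Margin of error: 1.282 × 0.011569 = 0.01483.
CI: 0.04587 ± 0.01483 = (0.031, 0.061).

(0.031, 0.061)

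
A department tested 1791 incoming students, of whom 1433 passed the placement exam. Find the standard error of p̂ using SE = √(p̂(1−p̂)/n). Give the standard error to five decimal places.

With x = 1433 successes in n = 1791, p̂ = 0.80011.
p̂(1−p̂) = 0.80011·0.19989 = 0.159934.
SE = √(0.159934/1791) = √0.000089299 = 0.00945.

SE = 0.00945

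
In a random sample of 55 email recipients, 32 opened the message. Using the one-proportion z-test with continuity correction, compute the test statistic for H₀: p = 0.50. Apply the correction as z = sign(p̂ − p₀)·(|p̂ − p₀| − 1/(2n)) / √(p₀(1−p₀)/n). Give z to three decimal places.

p̂ = 32/55 = 0.58182. p̂ − p₀ = 0.081818.
1/(2n) = 0.009091.
Corrected numerator: |0.081818| − 0.009091 = 0.072727.
SE₀ = √(0.50·0.50/55) = 0.067420.
z = (+)0.072727/0.067420 = 1.079.

z = 1.079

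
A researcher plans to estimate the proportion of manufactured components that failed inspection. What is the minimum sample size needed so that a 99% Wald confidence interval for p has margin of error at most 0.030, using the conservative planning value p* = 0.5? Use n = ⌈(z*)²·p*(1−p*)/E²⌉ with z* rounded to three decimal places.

z* = 2.576 at the 99% level.
p*(1−p*) = 0.50·0.50 = 0.2500.
Required n before rounding: 6.635776 × 0.2500 / 0.030² = 1843.271.
Rounding up, n = 1844.

n = 1844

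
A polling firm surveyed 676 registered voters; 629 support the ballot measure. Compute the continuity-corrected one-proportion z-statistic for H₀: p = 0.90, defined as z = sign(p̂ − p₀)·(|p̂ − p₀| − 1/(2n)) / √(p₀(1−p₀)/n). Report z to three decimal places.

z = 2.577

p̂ = 629/676 = 0.93047. p̂ − p₀ = 0.030473.
Continuity correction 1/(2n) = 1/1352 = 0.000740.
Corrected numerator: |0.030473| − 0.000740 = 0.029733.
Under H₀, SE = √(p₀(1−p₀)/n) = √(0.90·0.10/676) = √0.000133136 = 0.011538.
z = (+)0.029733/0.011538 = 2.577.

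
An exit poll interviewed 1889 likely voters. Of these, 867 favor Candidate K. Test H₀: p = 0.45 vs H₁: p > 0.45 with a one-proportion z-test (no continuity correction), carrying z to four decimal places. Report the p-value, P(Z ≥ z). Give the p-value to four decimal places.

p-value = 0.2165

p̂ = 867/1889 = 0.45897.
SE₀ = √(0.45·0.55/1889) = 0.011446.
z = (p̂ − p₀)/SE = (867/1889 − 0.45)/0.011446 ≈ 0.7839.
From the standard normal, P(Z ≥ z) = 0.2165.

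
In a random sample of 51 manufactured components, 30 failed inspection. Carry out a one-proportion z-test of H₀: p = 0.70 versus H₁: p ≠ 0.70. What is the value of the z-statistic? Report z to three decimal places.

z = -1.742

Sample proportion p̂ = 30/51 = 0.58824.
Under H₀, SE = √(p₀(1−p₀)/n) = √(0.70·0.30/51) = √0.004117647 = 0.064169.
Test statistic: z = -0.11176/0.064169 = -1.742.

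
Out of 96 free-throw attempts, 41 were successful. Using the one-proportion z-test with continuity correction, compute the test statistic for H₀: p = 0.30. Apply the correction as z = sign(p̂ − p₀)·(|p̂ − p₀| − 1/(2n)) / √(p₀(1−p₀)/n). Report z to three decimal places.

z = 2.606

With x = 41 successes in n = 96, p̂ = 0.42708. p̂ − p₀ = 0.127083.
1/(2n) = 0.005208.
Corrected numerator: |0.127083| − 0.005208 = 0.121875.
Under H₀, SE = √(p₀(1−p₀)/n) = √(0.30·0.70/96) = √0.002187500 = 0.046771.
z = (+)0.121875/0.046771 = 2.606.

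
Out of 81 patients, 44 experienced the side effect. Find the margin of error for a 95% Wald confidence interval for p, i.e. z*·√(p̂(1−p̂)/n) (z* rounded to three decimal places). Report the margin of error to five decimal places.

ME = 0.10848

p̂ = 44/81 = 0.54321.
Standard error of p̂: √(0.248133/81) = √0.003063369 = 0.055348.
z* = 1.960 at the 95% level.
Margin of error = z*·SE = 1.960 × 0.055348 = 0.10848.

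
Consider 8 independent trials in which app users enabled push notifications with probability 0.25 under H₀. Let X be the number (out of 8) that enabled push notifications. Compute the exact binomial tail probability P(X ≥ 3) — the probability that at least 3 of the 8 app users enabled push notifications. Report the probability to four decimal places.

P = 0.3215

X ~ Binomial(n=8, p=0.25).
P(X ≥ 3) = Σ_{j=3}^{8} C(8,j)·0.25^j·0.75^{8−j}.
= 0.207642 + 0.086517 + 0.023071 + 0.003845 + 0.000366 + 0.000015 = 0.3215.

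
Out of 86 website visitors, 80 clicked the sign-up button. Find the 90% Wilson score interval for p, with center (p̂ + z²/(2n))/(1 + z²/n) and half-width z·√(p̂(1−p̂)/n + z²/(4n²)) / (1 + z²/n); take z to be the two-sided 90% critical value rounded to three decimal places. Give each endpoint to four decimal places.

(0.8707, 0.9635)

p̂ = 80/86 = 0.93023; z = 1.645, so z² = 2.706025.
1 + z²/n = 1.031465.
Adjusted center: (0.93023 + z²/(2n))/1.031465 = 0.91711.
Radicand: p̂(1−p̂)/n + z²/(4n²) = 0.000754651 + 0.000091469 = 0.000846120.
Half-width = z·√(radicand)/denom = 1.645·0.029088/1.031465 = 0.04639.
CI: 0.91711 ± 0.04639 = (0.8707, 0.9635).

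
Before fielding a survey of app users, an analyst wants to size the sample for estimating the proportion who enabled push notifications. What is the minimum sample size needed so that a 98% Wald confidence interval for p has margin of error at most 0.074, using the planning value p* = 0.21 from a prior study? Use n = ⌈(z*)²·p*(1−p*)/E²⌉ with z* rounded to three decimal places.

For 98% confidence, z* = 2.326.
p*(1−p*) = 0.21·0.79 = 0.1659.
(z*)²·p*(1−p*)/E² = 5.410276·0.1659/0.005476 = 163.909.
Rounding up, n = 164.

n = 164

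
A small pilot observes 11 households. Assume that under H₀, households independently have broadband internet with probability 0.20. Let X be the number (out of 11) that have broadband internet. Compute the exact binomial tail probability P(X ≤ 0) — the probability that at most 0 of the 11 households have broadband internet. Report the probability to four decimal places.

X is binomial with n = 11 and p = 0.20.
P(X ≤ 0) = C(11,0)·0.20^0·0.80^11.
= 0.085899 = 0.0859.

P = 0.0859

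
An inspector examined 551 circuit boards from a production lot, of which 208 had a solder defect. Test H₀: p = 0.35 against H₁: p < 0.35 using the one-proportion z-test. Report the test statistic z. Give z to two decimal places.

With x = 208 successes in n = 551, p̂ = 0.37750.
Null standard error: √(0.35·0.65/551) = √0.000412886 = 0.020320.
z = (0.37750 − 0.35)/0.020320 = 0.02750/0.020320 = 1.35.

z = 1.35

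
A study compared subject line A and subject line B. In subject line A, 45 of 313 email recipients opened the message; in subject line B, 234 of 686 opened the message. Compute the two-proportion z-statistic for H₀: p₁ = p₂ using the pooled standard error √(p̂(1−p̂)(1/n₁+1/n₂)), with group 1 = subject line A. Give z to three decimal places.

p̂₁ = 45/313 = 0.14377, p̂₂ = 234/686 = 0.34111.
Pooling: p̂ = 279/999 = 0.27928.
Pooled SE = √[0.2012824·0.00465261] ≈ 0.030602.
z = (p̂₁ − p̂₂)/SE = (0.14377 − 0.34111)/0.030602 = -0.19734/0.030602 = -6.449.

z = -6.449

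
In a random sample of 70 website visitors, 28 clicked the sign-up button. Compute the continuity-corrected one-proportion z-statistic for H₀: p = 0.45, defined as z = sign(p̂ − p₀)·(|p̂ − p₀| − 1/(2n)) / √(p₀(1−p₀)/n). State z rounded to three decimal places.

p̂ = 28/70 = 0.40000. p̂ − p₀ = -0.050000.
Continuity correction 1/(2n) = 1/140 = 0.007143.
Corrected numerator: |-0.050000| − 0.007143 = 0.042857.
Null standard error: √(0.45·0.55/70) = √0.003535714 = 0.059462.
z = −0.042857/0.059462 = -0.721.

z = -0.721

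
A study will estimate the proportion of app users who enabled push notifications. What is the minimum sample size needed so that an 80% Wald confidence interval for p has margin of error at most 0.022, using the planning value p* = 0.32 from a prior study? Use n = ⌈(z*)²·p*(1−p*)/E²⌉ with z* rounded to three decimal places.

n = 739

z* = 1.282 at the 80% level.
p*(1−p*) = 0.32·0.68 = 0.2176.
Required n before rounding: 1.643524 × 0.2176 / 0.022² = 738.907.
⌈738.907⌉ = 739.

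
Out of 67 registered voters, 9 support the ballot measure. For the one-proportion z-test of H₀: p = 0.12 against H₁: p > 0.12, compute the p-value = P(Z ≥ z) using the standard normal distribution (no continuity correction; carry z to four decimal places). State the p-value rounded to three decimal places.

p-value = 0.359

p̂ = 9/67 = 0.13433.
SE₀ = √(0.12·0.88/67) = 0.039700.
z = (p̂ − p₀)/SE = (9/67 − 0.12)/0.039700 ≈ 0.3609.
From the standard normal, P(Z ≥ z) = 0.359.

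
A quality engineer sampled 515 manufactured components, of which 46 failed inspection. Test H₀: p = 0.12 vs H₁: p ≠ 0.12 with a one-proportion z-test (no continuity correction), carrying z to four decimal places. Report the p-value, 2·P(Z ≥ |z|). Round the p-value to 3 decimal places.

p̂ = 46/515 = 0.08932.
Null standard error: √(0.12·0.88/515) = √0.000205049 = 0.014320.
z = (p̂ − p₀)/SE = (46/515 − 0.12)/0.014320 ≈ -2.1425.
p-value = 2·P(Z ≥ |z|) with z = -2.1425 → 0.032.

p-value = 0.032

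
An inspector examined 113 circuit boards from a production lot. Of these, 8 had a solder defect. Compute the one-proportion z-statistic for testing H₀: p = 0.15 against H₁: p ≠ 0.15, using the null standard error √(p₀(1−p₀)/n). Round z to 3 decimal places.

With x = 8 successes in n = 113, p̂ = 0.07080.
Under H₀, SE = √(p₀(1−p₀)/n) = √(0.15·0.85/113) = √0.001128319 = 0.033590.
z = (p̂ − p₀)/SE = (0.07080 − 0.15)/0.033590 = -2.358.

z = -2.358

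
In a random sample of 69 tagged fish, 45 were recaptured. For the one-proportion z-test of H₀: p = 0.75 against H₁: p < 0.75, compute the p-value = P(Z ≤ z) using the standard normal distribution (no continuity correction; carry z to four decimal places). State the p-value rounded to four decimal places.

p-value = 0.0303

The sample proportion is 45/69 = 0.65217.
Null standard error: √(0.75·0.25/69) = √0.002717391 = 0.052129.
Test statistic (full precision, shown to 4 dp): z = (45/69 − 0.75)/SE₀ ≈ -1.8766.
p-value = P(Z ≤ z) with z = -1.8766 → 0.0303.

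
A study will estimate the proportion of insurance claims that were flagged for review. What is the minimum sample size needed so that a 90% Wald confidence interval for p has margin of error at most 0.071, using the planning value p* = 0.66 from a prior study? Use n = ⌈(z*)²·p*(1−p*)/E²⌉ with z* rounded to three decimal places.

n = 121

z* = 1.645 at the 90% level.
p*(1−p*) = 0.2244.
Required n before rounding: 2.706025 × 0.2244 / 0.071² = 120.459.
Rounding up, n = 121.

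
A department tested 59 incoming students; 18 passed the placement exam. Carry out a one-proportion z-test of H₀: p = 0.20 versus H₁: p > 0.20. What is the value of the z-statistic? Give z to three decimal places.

The sample proportion is 18/59 = 0.30508.
Null standard error: √(0.20·0.80/59) = √0.002711864 = 0.052076.
Test statistic: z = 0.10508/0.052076 = 2.018.

z = 2.018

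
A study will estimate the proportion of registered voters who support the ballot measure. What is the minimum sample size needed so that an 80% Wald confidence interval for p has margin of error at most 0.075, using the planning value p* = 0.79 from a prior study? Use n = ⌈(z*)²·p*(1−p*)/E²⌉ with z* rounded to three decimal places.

z* = 1.282 at the 80% level.
p*(1−p*) = 0.1659.
Required n before rounding: 1.643524 × 0.1659 / 0.075² = 48.473.
Rounding up, n = 49.

n = 49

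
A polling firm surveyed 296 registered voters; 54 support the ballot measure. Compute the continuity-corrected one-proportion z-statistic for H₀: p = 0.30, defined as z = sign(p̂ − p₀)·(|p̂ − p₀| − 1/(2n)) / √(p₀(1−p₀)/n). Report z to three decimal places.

z = -4.350

p̂ = 54/296 = 0.18243. p̂ − p₀ = -0.117568.
1/(2n) = 0.001689.
Corrected numerator: |-0.117568| − 0.001689 = 0.115879.
Null standard error: √(0.30·0.70/296) = √0.000709459 = 0.026636.
z = −0.115879/0.026636 = -4.350.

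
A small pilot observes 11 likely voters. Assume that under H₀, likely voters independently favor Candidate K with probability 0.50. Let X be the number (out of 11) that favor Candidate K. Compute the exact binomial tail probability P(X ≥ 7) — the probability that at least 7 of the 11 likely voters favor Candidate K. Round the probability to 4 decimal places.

P = 0.2744

X is binomial with n = 11 and p = 0.50.
P(X ≥ 7) = Σ_{j=7}^{11} C(11,j)·0.50^j·0.50^{11−j}.
= 0.161133 + 0.080566 + 0.026855 + 0.005371 + 0.000488 = 0.2744.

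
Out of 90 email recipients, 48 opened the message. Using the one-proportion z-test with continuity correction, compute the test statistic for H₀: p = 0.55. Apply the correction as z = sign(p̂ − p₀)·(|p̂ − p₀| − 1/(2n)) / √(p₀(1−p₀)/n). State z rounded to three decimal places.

z = -0.212

Sample proportion p̂ = 48/90 = 0.53333. p̂ − p₀ = -0.016667.
1/(2n) = 0.005556.
Corrected numerator: |-0.016667| − 0.005556 = 0.011111.
Null standard error: √(0.55·0.45/90) = √0.002750000 = 0.052440.
z = −0.011111/0.052440 = -0.212.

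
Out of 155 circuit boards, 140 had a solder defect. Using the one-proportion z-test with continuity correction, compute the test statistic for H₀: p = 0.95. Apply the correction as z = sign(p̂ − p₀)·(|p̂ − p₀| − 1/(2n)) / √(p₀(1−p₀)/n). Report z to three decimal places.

With x = 140 successes in n = 155, p̂ = 0.90323. p̂ − p₀ = -0.046774.
Continuity correction 1/(2n) = 1/310 = 0.003226.
Corrected numerator: |-0.046774| − 0.003226 = 0.043548.
SE₀ = √(0.95·0.05/155) = 0.017506.
z = −0.043548/0.017506 = -2.488.

z = -2.488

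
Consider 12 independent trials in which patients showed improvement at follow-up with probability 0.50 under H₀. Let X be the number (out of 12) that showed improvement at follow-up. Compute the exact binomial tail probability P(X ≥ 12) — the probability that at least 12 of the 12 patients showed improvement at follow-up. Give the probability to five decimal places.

P = 0.00024

X ~ Binomial(n=12, p=0.50).
P(X ≥ 12) = C(12,12)·0.50^12·0.50^0.
= 0.000244 = 0.00024.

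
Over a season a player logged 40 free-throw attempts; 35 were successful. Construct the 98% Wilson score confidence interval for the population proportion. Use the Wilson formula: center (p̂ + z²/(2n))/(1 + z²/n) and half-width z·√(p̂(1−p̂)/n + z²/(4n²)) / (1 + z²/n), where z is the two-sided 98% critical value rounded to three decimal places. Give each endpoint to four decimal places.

Here p̂ = 35/40 = 0.87500 and z = 2.326 (z² = 5.410276).
1 + z²/n = 1.135257.
Adjusted center: (0.87500 + z²/(2n))/1.135257 = 0.83032.
Radicand: p̂(1−p̂)/n + z²/(4n²) = 0.002734375 + 0.000845356 = 0.003579731.
Half-width = 2.326·√0.003579731/1.135257 = 0.12259.
CI: 0.83032 ± 0.12259 = (0.7077, 0.9529).

(0.7077, 0.9529)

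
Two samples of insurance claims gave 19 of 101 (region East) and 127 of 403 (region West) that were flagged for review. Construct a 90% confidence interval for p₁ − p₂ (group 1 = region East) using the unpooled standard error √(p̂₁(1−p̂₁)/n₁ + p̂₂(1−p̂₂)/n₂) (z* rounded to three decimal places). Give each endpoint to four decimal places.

(-0.2015, -0.0526)

p̂₁ = 19/101 = 0.18812, p̂₂ = 127/403 = 0.31514; p̂₁ − p̂₂ = -0.12702.
SE = √(0.001512179 + 0.000535547) = √0.002047726 = 0.045252.
For 90% confidence, z* = 1.645. Margin of error = 0.07444.
Interval: -0.12702 ± 0.07444 → (-0.2015, -0.0526).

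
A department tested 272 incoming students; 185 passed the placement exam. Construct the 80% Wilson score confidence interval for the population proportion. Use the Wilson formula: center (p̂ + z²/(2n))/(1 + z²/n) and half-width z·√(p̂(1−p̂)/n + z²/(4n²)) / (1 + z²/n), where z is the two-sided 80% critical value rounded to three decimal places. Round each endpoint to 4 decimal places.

Here p̂ = 185/272 = 0.68015 and z = 1.282 (z² = 1.643524).
Denominator 1 + z²/n = 1 + 1.643524/272 = 1.006042.
Center = (0.68015 + 0.003021)/1.006042 = 0.67907.
Radicand: p̂(1−p̂)/n + z²/(4n²) = 0.000799805 + 0.000005554 = 0.000805359.
Half-width = 1.282·√0.000805359/1.006042 = 0.03616.
So the interval runs from 0.6429 to 0.7152.

(0.6429, 0.7152)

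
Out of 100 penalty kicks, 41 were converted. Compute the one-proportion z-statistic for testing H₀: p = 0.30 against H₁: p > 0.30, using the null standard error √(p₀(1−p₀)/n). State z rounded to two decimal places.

z = 2.40

Sample proportion p̂ = 41/100 = 0.41000.
Null standard error: √(0.30·0.70/100) = √0.002100000 = 0.045826.
z = (0.41000 − 0.30)/0.045826 = 0.11000/0.045826 = 2.40.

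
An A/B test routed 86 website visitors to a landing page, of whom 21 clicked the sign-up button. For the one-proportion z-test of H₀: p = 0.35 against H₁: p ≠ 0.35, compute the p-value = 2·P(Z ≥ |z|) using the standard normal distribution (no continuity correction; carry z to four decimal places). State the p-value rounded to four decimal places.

p-value = 0.0397

With x = 21 successes in n = 86, p̂ = 0.24419.
SE₀ = √(0.35·0.65/86) = 0.051433.
Test statistic (full precision, shown to 4 dp): z = (21/86 − 0.35)/SE₀ ≈ -2.0573.
p-value = 2·P(Z ≥ |z|) with z = -2.0573 → 0.0397.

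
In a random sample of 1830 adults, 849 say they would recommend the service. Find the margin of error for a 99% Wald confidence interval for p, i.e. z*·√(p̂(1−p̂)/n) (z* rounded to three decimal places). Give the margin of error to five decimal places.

ME = 0.03003

Sample proportion p̂ = 849/1830 = 0.46393.
SE(p̂) = √(0.46393·0.53607/1830) = 0.011658.
For 99% confidence, z* = 2.576.
ME = 2.576·0.011658 = 0.03003.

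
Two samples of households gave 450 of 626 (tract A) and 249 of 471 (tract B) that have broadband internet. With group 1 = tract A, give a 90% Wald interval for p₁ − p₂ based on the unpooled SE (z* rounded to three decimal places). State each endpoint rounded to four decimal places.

p̂₁ = 0.71885, p̂₂ = 0.52866, so the observed difference is 0.19019.
Unpooled SE = √(p̂₁(1−p̂₁)/n₁ + p̂₂(1−p̂₂)/n₂) = √(0.000322851 + 0.000529041) = 0.029187.
The 90% critical value is z* = 1.645. Margin of error = 0.04801.
So the interval runs from 0.1422 to 0.2382.

(0.1422, 0.2382)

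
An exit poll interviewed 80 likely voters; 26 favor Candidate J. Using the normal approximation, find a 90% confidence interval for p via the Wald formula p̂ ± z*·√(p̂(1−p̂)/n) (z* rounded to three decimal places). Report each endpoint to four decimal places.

p̂ = 26/80 = 0.32500.
Standard error of p̂: √(0.219375/80) = √0.002742188 = 0.052366.
For 90% confidence, z* = 1.645.
Margin of error: 1.645 × 0.052366 = 0.08614.
CI: 0.32500 ± 0.08614 = (0.2389, 0.4111).

(0.2389, 0.4111)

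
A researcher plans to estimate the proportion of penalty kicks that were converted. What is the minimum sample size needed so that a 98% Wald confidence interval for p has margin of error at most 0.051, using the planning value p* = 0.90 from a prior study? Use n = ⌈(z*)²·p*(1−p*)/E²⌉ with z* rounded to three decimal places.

For 98% confidence, z* = 2.326.
p*(1−p*) = 0.0900.
(z*)²·p*(1−p*)/E² = 5.410276·0.0900/0.002601 = 187.207.
⌈187.207⌉ = 188.

n = 188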